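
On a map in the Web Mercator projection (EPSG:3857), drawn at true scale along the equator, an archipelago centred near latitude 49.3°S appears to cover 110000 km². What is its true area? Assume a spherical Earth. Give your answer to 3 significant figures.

The Mercator projection is conformal; its linear scale factor is the same in every direction and equals sec φ = 1/cos φ.
Areal scale = k² = sec²φ = 1/cos²(49.3°) = 1/0.6521² = 2.352.
True area = apparent / (areal scale) = 110000 / 2.352 ≈ 46800 km².

46800 km²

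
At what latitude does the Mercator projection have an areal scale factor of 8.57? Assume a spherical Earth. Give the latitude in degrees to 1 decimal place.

Mercator areal scale is sec²φ.
sec²φ = 8.57  ⇒  cos²φ = 0.1167  ⇒  cos φ = 0.3416.
φ = arccos(0.3416) ≈ 70.0°.

70.0°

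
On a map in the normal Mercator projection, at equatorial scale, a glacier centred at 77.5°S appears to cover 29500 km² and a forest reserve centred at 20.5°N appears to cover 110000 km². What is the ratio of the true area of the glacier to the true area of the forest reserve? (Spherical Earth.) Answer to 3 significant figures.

0.0143

On Mercator the areal scale is sec²φ, so true area = apparent × cos²φ.
True area of glacier: 29500 × cos²(77.5°) = 29500 × 0.04685 = 1382 km².
True area of forest reserve: 110000 × cos²(20.5°) = 110000 × 0.8774 = 96510 km².
Ratio = 1382 / 96510 ≈ 0.0143.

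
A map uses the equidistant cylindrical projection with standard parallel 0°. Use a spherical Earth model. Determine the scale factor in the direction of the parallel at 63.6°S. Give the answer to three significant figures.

2.25

Plate carrée maps x = Rλ, y = Rφ. The meridian scale is h = 1 and the parallel scale is k = 1/cos φ = sec φ.
k = 1/cos 63.6° = 1/0.4446 = 2.249.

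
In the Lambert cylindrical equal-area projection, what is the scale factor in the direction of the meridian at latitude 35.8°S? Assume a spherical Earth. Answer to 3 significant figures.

0.811

The Lambert cylindrical equal-area projection is the cylindrical equal-area projection with its standard parallel at the equator (φ₀ = 0). Cylindrical equal-area (φ₀ = 0°): h = cos φ / cos 0° along meridians, k = cos 0° / cos φ along parallels; h·k = 1.
h = cos 35.8° / cos 0° = 0.8111/1.000 = 0.8111.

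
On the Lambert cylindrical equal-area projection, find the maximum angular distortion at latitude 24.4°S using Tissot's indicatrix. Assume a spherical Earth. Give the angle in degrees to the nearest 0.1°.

The Lambert cylindrical equal-area projection is the cylindrical equal-area projection with its standard parallel at the equator (φ₀ = 0). For cylindrical equal-area with standard parallel φ₀, h = cos φ / cos φ₀ and k = cos φ₀ / cos φ, so h·k = 1.
At 24.4°: h = 0.9107, k = 1.098; principal scales a = 1.098, b = 0.9107.
sin(ω/2) = (a − b)/(a + b) = 0.1874/2.009 = 0.09329, so ω = 2 arcsin(0.09329) ≈ 10.7°.

10.7°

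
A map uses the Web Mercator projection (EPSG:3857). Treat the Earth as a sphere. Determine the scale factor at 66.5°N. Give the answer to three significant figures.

For Mercator, h = k = sec φ (a conformal cylindrical projection has a single point scale, 1/cos φ).
k = 1/cos 66.5° = 1/0.3987 = 2.508.

2.51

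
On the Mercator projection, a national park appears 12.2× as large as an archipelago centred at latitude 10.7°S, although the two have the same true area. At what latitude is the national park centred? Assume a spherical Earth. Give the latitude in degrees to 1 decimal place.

73.7°

Mercator areal scale is sec²φ, so apparent-area ratio = sec²φ₁ / sec²φ₂ = cos²φ₂ / cos²φ₁.
cos²φ₂ / cos²φ₁ = 12.2  ⇒  cos φ₁ = cos 10.7° / √12.2 = 0.9826/3.493 = 0.2813.
φ₁ = arccos(0.2813) ≈ 73.7°.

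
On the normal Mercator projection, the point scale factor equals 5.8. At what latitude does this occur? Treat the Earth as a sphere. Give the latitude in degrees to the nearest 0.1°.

80.1°

Mercator scale is k = sec φ = 1/cos φ.
1/cos φ = 5.8  ⇒  cos φ = 0.1724  ⇒  φ = arccos(0.1724) ≈ 80.1°.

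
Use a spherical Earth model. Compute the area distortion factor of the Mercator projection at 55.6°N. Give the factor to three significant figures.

Mercator is conformal, so the point scale is isotropic: h = k = sec φ = 1/cos φ.
Areal scale = k² = sec²φ = 1/cos²(55.6°) = 1/0.5650² = 3.133.

3.13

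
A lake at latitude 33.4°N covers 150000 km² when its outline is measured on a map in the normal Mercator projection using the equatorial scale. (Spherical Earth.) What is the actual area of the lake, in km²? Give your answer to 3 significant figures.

105000 km²

The Mercator projection is conformal; its linear scale factor is the same in every direction and equals sec φ = 1/cos φ.
Areal scale = k² = sec²φ = 1/cos²(33.4°) = 1/0.8348² = 1.435.
True area = apparent / (areal scale) = 150000 / 1.435 ≈ 105000 km².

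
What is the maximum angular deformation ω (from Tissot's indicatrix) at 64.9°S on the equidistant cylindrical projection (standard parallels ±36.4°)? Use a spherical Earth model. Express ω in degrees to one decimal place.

The equidistant cylindrical projection with φ₀ = 36.4° has h = 1 (meridians true) and k = cos φ₀ / cos φ along parallels.
At 64.9°: h = 1.000, k = 1.897; principal scales a = 1.897, b = 1.000.
sin(ω/2) = (a − b)/(a + b) = 0.8974/2.897 = 0.3097, so ω = 2 arcsin(0.3097) ≈ 36.1°.

36.1°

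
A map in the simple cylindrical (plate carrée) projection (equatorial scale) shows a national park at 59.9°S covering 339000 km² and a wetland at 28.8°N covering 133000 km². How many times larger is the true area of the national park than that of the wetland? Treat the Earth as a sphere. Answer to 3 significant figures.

1.46

Plate carrée has h = 1 and k = sec φ, giving areal scale sec φ; true area = (apparent area) · cos φ.
True area of national park: 339000 × cos(59.9°) = 339000 × 0.5015 = 170000 km².
True area of wetland: 133000 × cos(28.8°) = 133000 × 0.8763 = 116500 km².
Ratio = 170000 / 116500 ≈ 1.46.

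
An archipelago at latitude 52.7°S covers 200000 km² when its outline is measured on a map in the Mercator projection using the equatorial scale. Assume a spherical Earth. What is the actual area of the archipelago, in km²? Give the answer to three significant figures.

73400 km²

The Mercator projection is conformal; its linear scale factor is the same in every direction and equals sec φ = 1/cos φ.
Areal scale = k² = sec²φ = 1/cos²(52.7°) = 1/0.6060² = 2.723.
True area = apparent / (areal scale) = 200000 / 2.723 ≈ 73400 km².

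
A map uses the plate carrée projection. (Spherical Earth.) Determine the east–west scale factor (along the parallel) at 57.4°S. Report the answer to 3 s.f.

Plate carrée maps x = Rλ, y = Rφ. The meridian scale is h = 1 and the parallel scale is k = 1/cos φ = sec φ.
k = 1/cos 57.4° = 1/0.5388 = 1.856.

1.86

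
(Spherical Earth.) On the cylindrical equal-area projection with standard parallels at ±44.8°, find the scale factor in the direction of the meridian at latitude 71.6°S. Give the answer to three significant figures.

0.445

For cylindrical equal-area with standard parallel φ₀, h = cos φ / cos φ₀ and k = cos φ₀ / cos φ, so h·k = 1.
h = cos 71.6° / cos 44.8° = 0.3156/0.7096 = 0.4448.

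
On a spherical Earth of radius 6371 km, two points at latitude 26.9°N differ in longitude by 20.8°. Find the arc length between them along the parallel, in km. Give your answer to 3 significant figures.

2060 km

Arc length along a parallel = R cos φ · Δλ (with Δλ in radians).
= 6371 × cos 26.9° × (20.8° × π/180) = 6371 × 0.8918 × 0.3630 ≈ 2060 km.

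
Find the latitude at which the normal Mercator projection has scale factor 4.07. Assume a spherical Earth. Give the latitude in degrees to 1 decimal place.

Mercator scale is k = sec φ = 1/cos φ.
1/cos φ = 4.07  ⇒  cos φ = 0.2457  ⇒  φ = arccos(0.2457) ≈ 75.8°.

75.8°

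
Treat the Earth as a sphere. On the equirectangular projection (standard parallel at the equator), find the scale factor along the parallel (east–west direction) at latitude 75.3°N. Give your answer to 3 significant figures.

In the plate carrée (x = Rλ, y = Rφ), meridians are true-scale (h = 1) and parallels are stretched by k = sec φ.
k = 1/cos 75.3° = 1/0.2538 = 3.941.

3.94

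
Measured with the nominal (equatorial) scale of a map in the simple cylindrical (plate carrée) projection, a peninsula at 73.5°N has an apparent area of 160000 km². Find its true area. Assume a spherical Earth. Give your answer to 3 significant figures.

For the equirectangular projection with φ₀ = 0 (plate carrée), h = 1 along meridians and k = sec φ along parallels.
Areal scale = h·k = 1 × sec φ; at 73.5°, h = 1.000, k = 3.521, so h·k = 3.521.
True area = apparent / (areal scale) = 160000 / 3.521 ≈ 45400 km².

45400 km²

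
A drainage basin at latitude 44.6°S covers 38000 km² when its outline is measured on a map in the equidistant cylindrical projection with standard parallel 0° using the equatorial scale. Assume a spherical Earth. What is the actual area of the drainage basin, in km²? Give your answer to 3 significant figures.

27100 km²

In the plate carrée (x = Rλ, y = Rφ), meridians are true-scale (h = 1) and parallels are stretched by k = sec φ.
Areal scale = h·k = 1 × sec φ; at 44.6°, h = 1.000, k = 1.404, so h·k = 1.404.
True area = apparent / (areal scale) = 38000 / 1.404 ≈ 27100 km².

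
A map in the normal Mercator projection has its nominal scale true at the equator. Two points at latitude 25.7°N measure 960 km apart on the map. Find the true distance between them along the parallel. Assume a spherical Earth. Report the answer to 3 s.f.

For Mercator, h = k = sec φ (a conformal cylindrical projection has a single point scale, 1/cos φ).
Along the parallel at 25.7°, map distances are exaggerated by k = sec 25.7° = 1.110.
True distance = 960 / 1.110 = 960 × cos 25.7° ≈ 865 km.

865 km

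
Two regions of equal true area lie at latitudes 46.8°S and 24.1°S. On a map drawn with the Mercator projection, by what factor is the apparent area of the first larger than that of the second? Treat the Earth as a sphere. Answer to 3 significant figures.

Mercator is conformal with k = sec φ, so areal scale = k² = sec²φ.
At 46.8°: sec²(46.8°) = 1/0.6845² = 2.134.
At 24.1°: sec²(24.1°) = 1/0.9128² = 1.200.
Ratio = 2.134/1.200 = cos²(24.1°)/cos²(46.8°) ≈ 1.78.

1.78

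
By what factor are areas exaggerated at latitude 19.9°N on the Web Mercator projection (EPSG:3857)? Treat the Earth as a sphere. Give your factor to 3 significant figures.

Mercator is conformal, so the point scale is isotropic: h = k = sec φ = 1/cos φ.
Areal scale = k² = sec²φ = 1/cos²(19.9°) = 1/0.9403² = 1.131.

1.13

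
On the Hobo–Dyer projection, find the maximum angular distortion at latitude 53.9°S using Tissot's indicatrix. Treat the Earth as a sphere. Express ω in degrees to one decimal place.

33.6°

Hobo–Dyer is a cylindrical equal-area projection with standard parallels at ±37.5°. Cylindrical equal-area (φ₀ = 37.5°): h = cos φ / cos 37.5° along meridians, k = cos 37.5° / cos φ along parallels; h·k = 1.
At 53.9°: h = 0.7427, k = 1.347; principal scales a = 1.347, b = 0.7427.
sin(ω/2) = (a − b)/(a + b) = 0.6038/2.089 = 0.2890, so ω = 2 arcsin(0.2890) ≈ 33.6°.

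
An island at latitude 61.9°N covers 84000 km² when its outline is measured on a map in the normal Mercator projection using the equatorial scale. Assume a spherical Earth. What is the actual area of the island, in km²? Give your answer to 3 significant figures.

Mercator is conformal, so the point scale is isotropic: h = k = sec φ = 1/cos φ.
Areal scale = k² = sec²φ = 1/cos²(61.9°) = 1/0.4710² = 4.508.
True area = apparent / (areal scale) = 84000 / 4.508 ≈ 18600 km².

18600 km²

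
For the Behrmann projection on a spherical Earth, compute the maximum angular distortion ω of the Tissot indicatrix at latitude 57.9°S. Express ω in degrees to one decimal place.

Behrmann is a cylindrical equal-area projection with standard parallels at ±30°. For cylindrical equal-area with standard parallel φ₀, h = cos φ / cos φ₀ and k = cos φ₀ / cos φ, so h·k = 1.
At 57.9°: h = 0.6136, k = 1.630; principal scales a = 1.630, b = 0.6136.
sin(ω/2) = (a − b)/(a + b) = 1.016/2.243 = 0.4529, so ω = 2 arcsin(0.4529) ≈ 53.9°.

53.9°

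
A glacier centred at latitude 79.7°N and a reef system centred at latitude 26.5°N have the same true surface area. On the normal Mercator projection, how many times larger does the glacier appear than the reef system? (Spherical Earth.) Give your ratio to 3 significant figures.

On Mercator, area is exaggerated by sec²φ = 1/cos²φ.
At 79.7°: sec²(79.7°) = 1/0.1788² = 31.28.
At 26.5°: sec²(26.5°) = 1/0.8949² = 1.249.
Ratio = 31.28/1.249 = cos²(26.5°)/cos²(79.7°) ≈ 25.1.

25.1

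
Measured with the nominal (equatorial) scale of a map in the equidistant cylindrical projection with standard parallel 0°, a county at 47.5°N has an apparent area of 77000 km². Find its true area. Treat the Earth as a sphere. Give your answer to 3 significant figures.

In the plate carrée (x = Rλ, y = Rφ), meridians are true-scale (h = 1) and parallels are stretched by k = sec φ.
Areal scale = h·k = 1 × sec φ; at 47.5°, h = 1.000, k = 1.480, so h·k = 1.480.
True area = apparent / (areal scale) = 77000 / 1.480 ≈ 52000 km².

52000 km²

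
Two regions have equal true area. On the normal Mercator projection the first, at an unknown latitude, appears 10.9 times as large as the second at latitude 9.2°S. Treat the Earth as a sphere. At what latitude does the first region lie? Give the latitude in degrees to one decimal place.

On Mercator, (apparent₁)/(apparent₂) = sec²φ₁ / sec²φ₂ when true areas are equal.
cos²φ₂ / cos²φ₁ = 10.9  ⇒  cos φ₁ = cos 9.2° / √10.9 = 0.9871/3.302 = 0.2990.
φ₁ = arccos(0.2990) ≈ 72.6°.

72.6°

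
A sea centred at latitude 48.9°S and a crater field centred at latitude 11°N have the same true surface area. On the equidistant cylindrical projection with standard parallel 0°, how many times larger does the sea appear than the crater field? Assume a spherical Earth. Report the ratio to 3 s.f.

1.49

Plate carrée maps x = Rλ, y = Rφ. The meridian scale is h = 1 and the parallel scale is k = 1/cos φ = sec φ.
Areal scale at 48.9°: h·k = 1.000 × 1.521 = 1.521.
Areal scale at 11°: h·k = 1.000 × 1.019 = 1.019.
Ratio = 1.521/1.019 ≈ 1.49.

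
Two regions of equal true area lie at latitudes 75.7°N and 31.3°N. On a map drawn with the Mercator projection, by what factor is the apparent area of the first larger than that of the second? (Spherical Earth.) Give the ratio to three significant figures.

12.0

Mercator areal scale is sec²φ.
At 75.7°: sec²(75.7°) = 1/0.2470² = 16.39.
At 31.3°: sec²(31.3°) = 1/0.8545² = 1.370.
Ratio = 16.39/1.370 = cos²(31.3°)/cos²(75.7°) ≈ 12.0.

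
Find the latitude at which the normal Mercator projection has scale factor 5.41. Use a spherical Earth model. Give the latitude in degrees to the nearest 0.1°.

79.3°

Mercator scale is k = sec φ = 1/cos φ.
1/cos φ = 5.41  ⇒  cos φ = 0.1848  ⇒  φ = arccos(0.1848) ≈ 79.3°.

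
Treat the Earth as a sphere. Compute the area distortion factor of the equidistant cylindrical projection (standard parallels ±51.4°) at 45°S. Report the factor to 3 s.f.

0.882

In the equirectangular projection with standard parallel φ₀ = 51.4° (x = Rλ cos φ₀, y = Rφ), meridians are true-scale (h = 1) and the parallel scale is k = cos φ₀ / cos φ.
Areal scale = h·k = 1 × cos φ₀ / cos φ; at 45°, h = 1.000, k = 0.8823, so h·k = 0.8823.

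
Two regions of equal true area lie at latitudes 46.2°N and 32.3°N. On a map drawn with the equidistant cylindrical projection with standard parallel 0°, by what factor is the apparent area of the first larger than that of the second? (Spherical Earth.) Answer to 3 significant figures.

1.22

For the equirectangular projection with φ₀ = 0 (plate carrée), h = 1 along meridians and k = sec φ along parallels.
Areal scale at 46.2°: h·k = 1.000 × 1.445 = 1.445.
Areal scale at 32.3°: h·k = 1.000 × 1.183 = 1.183.
Ratio = 1.445/1.183 ≈ 1.22.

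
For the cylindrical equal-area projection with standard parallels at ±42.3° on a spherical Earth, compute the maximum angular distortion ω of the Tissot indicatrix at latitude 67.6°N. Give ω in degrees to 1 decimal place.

For cylindrical equal-area with standard parallel φ₀, h = cos φ / cos φ₀ and k = cos φ₀ / cos φ, so h·k = 1.
At 67.6°: h = 0.5152, k = 1.941; principal scales a = 1.941, b = 0.5152.
sin(ω/2) = (a − b)/(a + b) = 1.426/2.456 = 0.5805, so ω = 2 arcsin(0.5805) ≈ 71.0°.

71.0°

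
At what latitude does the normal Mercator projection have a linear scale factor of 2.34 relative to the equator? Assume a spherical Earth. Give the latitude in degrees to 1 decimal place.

Mercator scale is k = sec φ = 1/cos φ.
1/cos φ = 2.34  ⇒  cos φ = 0.4274  ⇒  φ = arccos(0.4274) ≈ 64.7°.

64.7°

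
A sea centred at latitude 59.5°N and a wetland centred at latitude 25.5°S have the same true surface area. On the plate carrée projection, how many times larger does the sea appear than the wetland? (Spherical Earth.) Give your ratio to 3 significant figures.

1.78

Plate carrée maps x = Rλ, y = Rφ. The meridian scale is h = 1 and the parallel scale is k = 1/cos φ = sec φ.
Areal scale at 59.5°: h·k = 1.000 × 1.970 = 1.970.
Areal scale at 25.5°: h·k = 1.000 × 1.108 = 1.108.
Ratio = 1.970/1.108 ≈ 1.78.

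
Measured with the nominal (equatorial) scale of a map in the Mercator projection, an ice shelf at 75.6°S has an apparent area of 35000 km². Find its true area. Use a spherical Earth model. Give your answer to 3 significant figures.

2160 km²

Mercator is conformal, so the point scale is isotropic: h = k = sec φ = 1/cos φ.
Areal scale = k² = sec²φ = 1/cos²(75.6°) = 1/0.2487² = 16.17.
True area = apparent / (areal scale) = 35000 / 16.17 ≈ 2160 km².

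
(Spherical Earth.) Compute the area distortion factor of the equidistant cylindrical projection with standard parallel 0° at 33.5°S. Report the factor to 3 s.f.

In the plate carrée (x = Rλ, y = Rφ), meridians are true-scale (h = 1) and parallels are stretched by k = sec φ.
Areal scale = h·k = 1 × sec φ; at 33.5°, h = 1.000, k = 1.199, so h·k = 1.199.

1.20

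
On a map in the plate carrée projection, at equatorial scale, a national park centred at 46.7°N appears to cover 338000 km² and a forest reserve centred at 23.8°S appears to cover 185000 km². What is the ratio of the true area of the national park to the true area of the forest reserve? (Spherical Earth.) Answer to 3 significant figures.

1.37

Plate carrée has h = 1 and k = sec φ, giving areal scale sec φ; true area = (apparent area) · cos φ.
True area of national park: 338000 × cos(46.7°) = 338000 × 0.6858 = 231800 km².
True area of forest reserve: 185000 × cos(23.8°) = 185000 × 0.9150 = 169300 km².
Ratio = 231800 / 169300 ≈ 1.37.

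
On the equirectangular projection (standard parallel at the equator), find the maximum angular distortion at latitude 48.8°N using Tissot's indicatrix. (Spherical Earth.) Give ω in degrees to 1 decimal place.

23.7°

Plate carrée maps x = Rλ, y = Rφ. The meridian scale is h = 1 and the parallel scale is k = 1/cos φ = sec φ.
At 48.8°: h = 1.000, k = 1.518; principal scales a = 1.518, b = 1.000.
sin(ω/2) = (a − b)/(a + b) = 0.5182/2.518 = 0.2058, so ω = 2 arcsin(0.2058) ≈ 23.7°.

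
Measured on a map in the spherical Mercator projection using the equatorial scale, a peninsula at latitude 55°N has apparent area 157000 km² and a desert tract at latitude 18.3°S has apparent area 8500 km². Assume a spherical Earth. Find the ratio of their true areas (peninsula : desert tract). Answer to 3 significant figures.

6.74

On Mercator the areal scale is sec²φ, so true area = apparent × cos²φ.
True area of peninsula: 157000 × cos²(55°) = 157000 × 0.3290 = 51650 km².
True area of desert tract: 8500 × cos²(18.3°) = 8500 × 0.9014 = 7662 km².
Ratio = 51650 / 7662 ≈ 6.74.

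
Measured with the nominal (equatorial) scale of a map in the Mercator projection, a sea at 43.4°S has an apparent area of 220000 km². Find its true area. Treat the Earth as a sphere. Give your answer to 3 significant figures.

116000 km²

Mercator is conformal, so the point scale is isotropic: h = k = sec φ = 1/cos φ.
Areal scale = k² = sec²φ = 1/cos²(43.4°) = 1/0.7266² = 1.894.
True area = apparent / (areal scale) = 220000 / 1.894 ≈ 116000 km².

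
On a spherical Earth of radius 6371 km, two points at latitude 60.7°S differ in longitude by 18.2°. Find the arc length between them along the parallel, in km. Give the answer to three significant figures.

Arc length along a parallel = R cos φ · Δλ (with Δλ in radians).
= 6371 × cos 60.7° × (18.2° × π/180) = 6371 × 0.4894 × 0.3176 ≈ 990 km.

990 km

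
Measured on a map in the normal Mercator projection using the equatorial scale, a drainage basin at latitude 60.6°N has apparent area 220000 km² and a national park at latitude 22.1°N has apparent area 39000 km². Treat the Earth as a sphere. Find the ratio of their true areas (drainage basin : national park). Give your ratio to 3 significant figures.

Mercator's areal exaggeration is sec²φ; hence true area = (apparent area) · cos²φ.
True area of drainage basin: 220000 × cos²(60.6°) = 220000 × 0.2410 = 53020 km².
True area of national park: 39000 × cos²(22.1°) = 39000 × 0.8585 = 33480 km².
Ratio = 53020 / 33480 ≈ 1.58.

1.58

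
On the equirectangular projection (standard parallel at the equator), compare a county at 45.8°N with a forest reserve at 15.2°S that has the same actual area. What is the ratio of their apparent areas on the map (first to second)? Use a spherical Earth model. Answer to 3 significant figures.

In the plate carrée (x = Rλ, y = Rφ), meridians are true-scale (h = 1) and parallels are stretched by k = sec φ.
Areal scale at 45.8°: h·k = 1.000 × 1.434 = 1.434.
Areal scale at 15.2°: h·k = 1.000 × 1.036 = 1.036.
Ratio = 1.434/1.036 ≈ 1.38.

1.38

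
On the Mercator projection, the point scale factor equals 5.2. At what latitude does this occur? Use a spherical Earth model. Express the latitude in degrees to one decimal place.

78.9°

Mercator scale is k = sec φ = 1/cos φ.
1/cos φ = 5.2  ⇒  cos φ = 0.1923  ⇒  φ = arccos(0.1923) ≈ 78.9°.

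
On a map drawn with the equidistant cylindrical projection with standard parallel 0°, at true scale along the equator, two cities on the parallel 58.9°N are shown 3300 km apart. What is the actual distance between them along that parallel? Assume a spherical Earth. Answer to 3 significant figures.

1700 km

For the equirectangular projection with φ₀ = 0 (plate carrée), h = 1 along meridians and k = sec φ along parallels.
Along the parallel at 58.9°, map distances are exaggerated by k = sec 58.9° = 1.936.
True distance = 3300 / 1.936 = 3300 × cos 58.9° ≈ 1700 km.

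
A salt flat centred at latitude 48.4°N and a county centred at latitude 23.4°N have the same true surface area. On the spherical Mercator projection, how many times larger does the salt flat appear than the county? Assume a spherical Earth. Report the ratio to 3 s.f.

Mercator areal scale is sec²φ.
At 48.4°: sec²(48.4°) = 1/0.6639² = 2.269.
At 23.4°: sec²(23.4°) = 1/0.9178² = 1.187.
Ratio = 2.269/1.187 = cos²(23.4°)/cos²(48.4°) ≈ 1.91.

1.91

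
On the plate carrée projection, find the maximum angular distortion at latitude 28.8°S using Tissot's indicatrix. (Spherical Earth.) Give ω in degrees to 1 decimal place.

In the plate carrée (x = Rλ, y = Rφ), meridians are true-scale (h = 1) and parallels are stretched by k = sec φ.
At 28.8°: h = 1.000, k = 1.141; principal scales a = 1.141, b = 1.000.
sin(ω/2) = (a − b)/(a + b) = 0.1412/2.141 = 0.06592, so ω = 2 arcsin(0.06592) ≈ 7.6°.

7.6°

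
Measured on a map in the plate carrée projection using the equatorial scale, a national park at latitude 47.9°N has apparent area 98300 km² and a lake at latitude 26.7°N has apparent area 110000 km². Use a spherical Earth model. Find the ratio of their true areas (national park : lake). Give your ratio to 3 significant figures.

On the plate carrée, areal scale = h·k = 1 × sec φ, so true area = apparent × cos φ.
True area of national park: 98300 × cos(47.9°) = 98300 × 0.6704 = 65900 km².
True area of lake: 110000 × cos(26.7°) = 110000 × 0.8934 = 98270 km².
Ratio = 65900 / 98270 ≈ 0.671.

0.671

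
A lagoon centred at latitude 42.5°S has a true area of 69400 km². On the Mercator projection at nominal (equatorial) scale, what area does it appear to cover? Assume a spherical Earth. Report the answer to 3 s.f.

128000 km²

The Mercator projection is conformal; its linear scale factor is the same in every direction and equals sec φ = 1/cos φ.
Areal scale = k² = sec²φ = 1/cos²(42.5°) = 1/0.7373² = 1.840.
Apparent area = 69400 × 1.840 ≈ 128000 km².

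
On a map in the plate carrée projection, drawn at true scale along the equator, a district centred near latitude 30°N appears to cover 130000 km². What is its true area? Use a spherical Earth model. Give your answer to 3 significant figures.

113000 km²

In the plate carrée (x = Rλ, y = Rφ), meridians are true-scale (h = 1) and parallels are stretched by k = sec φ.
Areal scale = h·k = 1 × sec φ; at 30°, h = 1.000, k = 1.155, so h·k = 1.155.
True area = apparent / (areal scale) = 130000 / 1.155 ≈ 113000 km².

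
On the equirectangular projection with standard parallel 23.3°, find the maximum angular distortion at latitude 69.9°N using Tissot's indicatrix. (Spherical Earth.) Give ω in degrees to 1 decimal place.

The equidistant cylindrical projection with φ₀ = 23.3° has h = 1 (meridians true) and k = cos φ₀ / cos φ along parallels.
At 69.9°: h = 1.000, k = 2.673; principal scales a = 2.673, b = 1.000.
sin(ω/2) = (a − b)/(a + b) = 1.673/3.673 = 0.4554, so ω = 2 arcsin(0.4554) ≈ 54.2°.

54.2°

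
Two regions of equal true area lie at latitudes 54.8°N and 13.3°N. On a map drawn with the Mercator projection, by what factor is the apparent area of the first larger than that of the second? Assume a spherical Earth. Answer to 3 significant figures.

2.85

On Mercator, area is exaggerated by sec²φ = 1/cos²φ.
At 54.8°: sec²(54.8°) = 1/0.5764² = 3.010.
At 13.3°: sec²(13.3°) = 1/0.9732² = 1.056.
Ratio = 3.010/1.056 = cos²(13.3°)/cos²(54.8°) ≈ 2.85.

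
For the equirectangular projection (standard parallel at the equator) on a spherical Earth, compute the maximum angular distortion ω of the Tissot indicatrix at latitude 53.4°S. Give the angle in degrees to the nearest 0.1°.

29.3°

Plate carrée maps x = Rλ, y = Rφ. The meridian scale is h = 1 and the parallel scale is k = 1/cos φ = sec φ.
At 53.4°: h = 1.000, k = 1.677; principal scales a = 1.677, b = 1.000.
sin(ω/2) = (a − b)/(a + b) = 0.6772/2.677 = 0.2530, so ω = 2 arcsin(0.2530) ≈ 29.3°.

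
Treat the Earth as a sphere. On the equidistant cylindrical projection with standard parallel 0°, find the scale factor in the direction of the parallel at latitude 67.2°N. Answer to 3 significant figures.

2.58

For the equirectangular projection with φ₀ = 0 (plate carrée), h = 1 along meridians and k = sec φ along parallels.
k = 1/cos 67.2° = 1/0.3875 = 2.581.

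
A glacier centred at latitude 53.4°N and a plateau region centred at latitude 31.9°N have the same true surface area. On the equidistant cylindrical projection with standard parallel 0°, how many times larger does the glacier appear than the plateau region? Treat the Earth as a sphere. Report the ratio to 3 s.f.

1.42

For the equirectangular projection with φ₀ = 0 (plate carrée), h = 1 along meridians and k = sec φ along parallels.
Areal scale at 53.4°: h·k = 1.000 × 1.677 = 1.677.
Areal scale at 31.9°: h·k = 1.000 × 1.178 = 1.178.
Ratio = 1.677/1.178 ≈ 1.42.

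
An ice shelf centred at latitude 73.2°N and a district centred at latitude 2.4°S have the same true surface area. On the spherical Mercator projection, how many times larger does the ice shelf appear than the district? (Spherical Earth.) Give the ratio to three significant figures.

Mercator areal scale is sec²φ.
At 73.2°: sec²(73.2°) = 1/0.2890² = 11.97.
At 2.4°: sec²(2.4°) = 1/0.9991² = 1.002.
Ratio = 11.97/1.002 = cos²(2.4°)/cos²(73.2°) ≈ 11.9.

11.9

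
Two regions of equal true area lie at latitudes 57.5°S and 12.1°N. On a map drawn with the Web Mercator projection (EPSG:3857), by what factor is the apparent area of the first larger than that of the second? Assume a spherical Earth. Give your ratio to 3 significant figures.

3.31

On Mercator, area is exaggerated by sec²φ = 1/cos²φ.
At 57.5°: sec²(57.5°) = 1/0.5373² = 3.464.
At 12.1°: sec²(12.1°) = 1/0.9778² = 1.046.
Ratio = 3.464/1.046 = cos²(12.1°)/cos²(57.5°) ≈ 3.31.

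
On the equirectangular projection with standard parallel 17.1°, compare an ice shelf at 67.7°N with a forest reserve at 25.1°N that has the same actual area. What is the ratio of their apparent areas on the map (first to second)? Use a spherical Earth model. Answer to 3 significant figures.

2.39

In the equirectangular projection with standard parallel φ₀ = 17.1° (x = Rλ cos φ₀, y = Rφ), meridians are true-scale (h = 1) and the parallel scale is k = cos φ₀ / cos φ.
Areal scale at 67.7°: h·k = 1.000 × 2.519 = 2.519.
Areal scale at 25.1°: h·k = 1.000 × 1.055 = 1.055.
Ratio = 2.519/1.055 ≈ 2.39.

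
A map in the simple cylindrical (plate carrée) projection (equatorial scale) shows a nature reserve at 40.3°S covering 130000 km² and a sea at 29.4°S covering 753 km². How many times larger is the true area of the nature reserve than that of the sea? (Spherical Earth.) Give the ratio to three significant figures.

151

On the plate carrée, areal scale = h·k = 1 × sec φ, so true area = apparent × cos φ.
True area of nature reserve: 130000 × cos(40.3°) = 130000 × 0.7627 = 99150 km².
True area of sea: 753 × cos(29.4°) = 753 × 0.8712 = 656.0 km².
Ratio = 99150 / 656.0 ≈ 151.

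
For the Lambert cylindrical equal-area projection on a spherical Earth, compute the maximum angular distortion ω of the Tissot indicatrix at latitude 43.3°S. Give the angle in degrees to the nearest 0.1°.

The Lambert cylindrical equal-area projection is the cylindrical equal-area projection with its standard parallel at the equator (φ₀ = 0). A cylindrical equal-area projection with standard parallel φ₀ has meridian scale h = cos φ / cos φ₀ and parallel scale k = cos φ₀ / cos φ (so areas are preserved, h·k = 1).
At 43.3°: h = 0.7278, k = 1.374; principal scales a = 1.374, b = 0.7278.
sin(ω/2) = (a − b)/(a + b) = 0.6463/2.102 = 0.3075, so ω = 2 arcsin(0.3075) ≈ 35.8°.

35.8°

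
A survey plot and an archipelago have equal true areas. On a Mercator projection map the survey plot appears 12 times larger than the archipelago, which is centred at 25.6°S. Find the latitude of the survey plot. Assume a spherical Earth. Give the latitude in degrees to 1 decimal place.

74.9°

Mercator areal scale is sec²φ, so apparent-area ratio = sec²φ₁ / sec²φ₂ = cos²φ₂ / cos²φ₁.
cos²φ₂ / cos²φ₁ = 12  ⇒  cos φ₁ = cos 25.6° / √12 = 0.9018/3.464 = 0.2603.
φ₁ = arccos(0.2603) ≈ 74.9°.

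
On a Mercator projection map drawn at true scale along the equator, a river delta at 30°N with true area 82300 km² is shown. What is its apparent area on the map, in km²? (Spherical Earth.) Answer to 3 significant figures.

110000 km²

For Mercator, h = k = sec φ (a conformal cylindrical projection has a single point scale, 1/cos φ).
Areal scale = k² = sec²φ = 1/cos²(30°) = 1/0.8660² = 1.333.
Apparent area = 82300 × 1.333 ≈ 110000 km².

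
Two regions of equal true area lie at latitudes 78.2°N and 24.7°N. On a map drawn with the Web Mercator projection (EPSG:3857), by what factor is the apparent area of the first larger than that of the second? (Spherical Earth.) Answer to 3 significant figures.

On Mercator, area is exaggerated by sec²φ = 1/cos²φ.
At 78.2°: sec²(78.2°) = 1/0.2045² = 23.91.
At 24.7°: sec²(24.7°) = 1/0.9085² = 1.212.
Ratio = 23.91/1.212 = cos²(24.7°)/cos²(78.2°) ≈ 19.7.

19.7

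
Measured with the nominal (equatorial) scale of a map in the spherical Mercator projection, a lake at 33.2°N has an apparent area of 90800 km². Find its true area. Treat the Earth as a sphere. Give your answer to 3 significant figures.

63600 km²

For Mercator, h = k = sec φ (a conformal cylindrical projection has a single point scale, 1/cos φ).
Areal scale = k² = sec²φ = 1/cos²(33.2°) = 1/0.8368² = 1.428.
True area = apparent / (areal scale) = 90800 / 1.428 ≈ 63600 km².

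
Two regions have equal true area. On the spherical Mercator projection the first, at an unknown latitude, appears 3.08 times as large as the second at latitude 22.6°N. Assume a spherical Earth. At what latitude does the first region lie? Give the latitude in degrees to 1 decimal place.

Mercator areal scale is sec²φ, so apparent-area ratio = sec²φ₁ / sec²φ₂ = cos²φ₂ / cos²φ₁.
cos²φ₂ / cos²φ₁ = 3.08  ⇒  cos φ₁ = cos 22.6° / √3.08 = 0.9232/1.755 = 0.5260.
φ₁ = arccos(0.5260) ≈ 58.3°.

58.3°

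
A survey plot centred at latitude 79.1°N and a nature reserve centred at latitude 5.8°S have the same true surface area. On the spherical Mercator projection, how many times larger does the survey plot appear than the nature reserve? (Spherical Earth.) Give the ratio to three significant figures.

Mercator areal scale is sec²φ.
At 79.1°: sec²(79.1°) = 1/0.1891² = 27.97.
At 5.8°: sec²(5.8°) = 1/0.9949² = 1.010.
Ratio = 27.97/1.010 = cos²(5.8°)/cos²(79.1°) ≈ 27.7.

27.7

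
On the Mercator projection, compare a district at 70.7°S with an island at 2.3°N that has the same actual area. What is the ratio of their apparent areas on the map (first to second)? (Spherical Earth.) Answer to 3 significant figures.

9.14

On Mercator, area is exaggerated by sec²φ = 1/cos²φ.
At 70.7°: sec²(70.7°) = 1/0.3305² = 9.154.
At 2.3°: sec²(2.3°) = 1/0.9992² = 1.002.
Ratio = 9.154/1.002 = cos²(2.3°)/cos²(70.7°) ≈ 9.14.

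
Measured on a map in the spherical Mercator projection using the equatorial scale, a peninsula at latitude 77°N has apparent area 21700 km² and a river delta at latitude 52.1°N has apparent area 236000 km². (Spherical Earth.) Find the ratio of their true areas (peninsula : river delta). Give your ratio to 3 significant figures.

0.0123

On Mercator the areal scale is sec²φ, so true area = apparent × cos²φ.
True area of peninsula: 21700 × cos²(77°) = 21700 × 0.05060 = 1098 km².
True area of river delta: 236000 × cos²(52.1°) = 236000 × 0.3773 = 89050 km².
Ratio = 1098 / 89050 ≈ 0.0123.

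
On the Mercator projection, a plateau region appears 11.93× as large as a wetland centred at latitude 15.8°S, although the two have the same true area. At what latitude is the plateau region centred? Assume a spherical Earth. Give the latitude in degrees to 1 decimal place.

73.8°

Mercator areal scale is sec²φ, so apparent-area ratio = sec²φ₁ / sec²φ₂ = cos²φ₂ / cos²φ₁.
cos²φ₂ / cos²φ₁ = 11.93  ⇒  cos φ₁ = cos 15.8° / √11.93 = 0.9622/3.454 = 0.2786.
φ₁ = arccos(0.2786) ≈ 73.8°.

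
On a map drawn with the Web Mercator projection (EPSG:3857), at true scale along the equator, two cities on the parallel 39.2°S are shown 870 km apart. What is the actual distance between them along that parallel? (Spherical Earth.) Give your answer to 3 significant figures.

674 km

For Mercator, h = k = sec φ (a conformal cylindrical projection has a single point scale, 1/cos φ).
Along the parallel at 39.2°, map distances are exaggerated by k = sec 39.2° = 1.290.
True distance = 870 / 1.290 = 870 × cos 39.2° ≈ 674 km.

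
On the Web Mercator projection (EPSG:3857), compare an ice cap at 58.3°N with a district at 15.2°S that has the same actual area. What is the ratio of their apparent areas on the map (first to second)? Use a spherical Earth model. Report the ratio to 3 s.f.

Mercator areal scale is sec²φ.
At 58.3°: sec²(58.3°) = 1/0.5255² = 3.622.
At 15.2°: sec²(15.2°) = 1/0.9650² = 1.074.
Ratio = 3.622/1.074 = cos²(15.2°)/cos²(58.3°) ≈ 3.37.

3.37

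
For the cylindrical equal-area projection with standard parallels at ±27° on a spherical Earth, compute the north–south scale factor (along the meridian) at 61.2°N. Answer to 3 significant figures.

Cylindrical equal-area (φ₀ = 27°): h = cos φ / cos 27° along meridians, k = cos 27° / cos φ along parallels; h·k = 1.
h = cos 61.2° / cos 27° = 0.4818/0.8910 = 0.5407.

0.541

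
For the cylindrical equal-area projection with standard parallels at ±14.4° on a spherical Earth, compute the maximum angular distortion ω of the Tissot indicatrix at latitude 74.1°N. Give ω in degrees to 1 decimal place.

116.8°

Cylindrical equal-area (φ₀ = 14.4°): h = cos φ / cos 14.4° along meridians, k = cos 14.4° / cos φ along parallels; h·k = 1.
At 74.1°: h = 0.2828, k = 3.536; principal scales a = 3.536, b = 0.2828.
sin(ω/2) = (a − b)/(a + b) = 3.253/3.818 = 0.8518, so ω = 2 arcsin(0.8518) ≈ 116.8°.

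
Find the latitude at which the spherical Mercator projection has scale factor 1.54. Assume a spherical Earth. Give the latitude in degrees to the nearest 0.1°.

Mercator scale is k = sec φ = 1/cos φ.
1/cos φ = 1.54  ⇒  cos φ = 0.6494  ⇒  φ = arccos(0.6494) ≈ 49.5°.

49.5°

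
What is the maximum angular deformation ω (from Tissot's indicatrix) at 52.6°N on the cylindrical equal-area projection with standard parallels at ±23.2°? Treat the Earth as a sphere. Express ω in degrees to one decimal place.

46.2°

For cylindrical equal-area with standard parallel φ₀, h = cos φ / cos φ₀ and k = cos φ₀ / cos φ, so h·k = 1.
At 52.6°: h = 0.6608, k = 1.513; principal scales a = 1.513, b = 0.6608.
sin(ω/2) = (a − b)/(a + b) = 0.8525/2.174 = 0.3921, so ω = 2 arcsin(0.3921) ≈ 46.2°.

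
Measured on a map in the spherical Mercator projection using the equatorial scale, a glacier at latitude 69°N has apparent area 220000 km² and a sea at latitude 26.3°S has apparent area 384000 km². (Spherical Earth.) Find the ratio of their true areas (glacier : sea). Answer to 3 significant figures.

0.0916

Since Mercator area scale is 1/cos²φ, the true area equals the apparent area multiplied by cos²φ.
True area of glacier: 220000 × cos²(69°) = 220000 × 0.1284 = 28250 km².
True area of sea: 384000 × cos²(26.3°) = 384000 × 0.8037 = 308600 km².
Ratio = 28250 / 308600 ≈ 0.0916.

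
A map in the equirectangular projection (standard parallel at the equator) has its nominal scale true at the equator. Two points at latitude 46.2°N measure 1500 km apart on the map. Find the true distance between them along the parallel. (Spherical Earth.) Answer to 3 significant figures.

In the plate carrée (x = Rλ, y = Rφ), meridians are true-scale (h = 1) and parallels are stretched by k = sec φ.
Along the parallel at 46.2°, map distances are exaggerated by k = sec 46.2° = 1.445.
True distance = 1500 / 1.445 = 1500 × cos 46.2° ≈ 1040 km.

1040 km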